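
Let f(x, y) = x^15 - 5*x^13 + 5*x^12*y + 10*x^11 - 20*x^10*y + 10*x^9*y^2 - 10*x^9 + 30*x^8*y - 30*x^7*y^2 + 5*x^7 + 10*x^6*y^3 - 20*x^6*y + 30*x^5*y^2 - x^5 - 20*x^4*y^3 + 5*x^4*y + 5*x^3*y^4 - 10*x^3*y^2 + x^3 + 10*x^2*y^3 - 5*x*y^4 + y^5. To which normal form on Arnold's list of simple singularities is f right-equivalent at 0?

E_{8}

The Hessian of f at 0 has rank 0. Corank 2; j^3 = x^3 is a perfect cube, so E-series; the 5-jet and mu = 8 give E_8.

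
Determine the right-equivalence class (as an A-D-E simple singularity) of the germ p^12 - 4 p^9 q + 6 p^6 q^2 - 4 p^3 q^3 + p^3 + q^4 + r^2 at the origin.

The Hessian of f at 0 has rank 1. Corank 2; j^3 = p^3 is a perfect cube, so E-series; the 4-jet and mu = 6 give E_6.

E_{6}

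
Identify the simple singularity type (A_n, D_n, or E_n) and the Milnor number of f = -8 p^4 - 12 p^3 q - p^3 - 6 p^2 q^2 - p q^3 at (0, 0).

Type E_{7}, Milnor number mu = 7.

The Hessian of f at 0 is [[0, 0], [0, 0]] with rank 0, so corank 2. A Groebner basis of the Jacobian ideal J(f) in C{p,q} is {3*p^2/4 + q^4 + q^3/4, p^3, p^2*q - p^2/4 - q^3/12, p^2 + p*q^2 + q^3/3}; counting standard monomials gives mu = 7. Corank 2; j^3 = -p^3 is a perfect cube, so E-series; the 4-jet and mu = 7 give E_7.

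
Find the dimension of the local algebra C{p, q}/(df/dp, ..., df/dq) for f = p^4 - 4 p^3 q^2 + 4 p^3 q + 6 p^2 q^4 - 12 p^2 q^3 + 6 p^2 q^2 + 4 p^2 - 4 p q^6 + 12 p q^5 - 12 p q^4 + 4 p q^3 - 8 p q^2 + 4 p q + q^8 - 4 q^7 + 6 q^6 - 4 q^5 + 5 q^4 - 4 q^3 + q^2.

The Hessian of f at 0 is [[8, 4], [4, 2]] with rank 1, so corank 1. A Groebner basis of the Jacobian ideal J(f) in C{p,q} is {p^2 - p/4 - q/8, p*q + p/2 + q/4, -p + q^2 - q/2}; counting standard monomials gives mu = 3. Corank 1: A-series; mu = 3 gives A_3.

3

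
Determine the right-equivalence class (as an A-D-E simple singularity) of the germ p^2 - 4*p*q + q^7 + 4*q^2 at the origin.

The Hessian of f at 0 has rank 1. Corank 1: A-series; mu = 6 gives A_6.

A_6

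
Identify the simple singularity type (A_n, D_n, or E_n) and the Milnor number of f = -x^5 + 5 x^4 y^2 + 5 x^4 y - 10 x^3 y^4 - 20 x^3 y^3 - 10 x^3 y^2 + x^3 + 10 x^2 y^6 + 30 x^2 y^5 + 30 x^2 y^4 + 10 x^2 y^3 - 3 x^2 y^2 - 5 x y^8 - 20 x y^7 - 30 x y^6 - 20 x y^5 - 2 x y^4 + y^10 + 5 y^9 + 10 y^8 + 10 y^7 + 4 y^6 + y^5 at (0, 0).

Type E_8, Milnor number mu = 8.

The Hessian of f at 0 has rank 0. Corank 2; j^3 = x^3 is a perfect cube, so E-series; the 5-jet and mu = 8 give E_8.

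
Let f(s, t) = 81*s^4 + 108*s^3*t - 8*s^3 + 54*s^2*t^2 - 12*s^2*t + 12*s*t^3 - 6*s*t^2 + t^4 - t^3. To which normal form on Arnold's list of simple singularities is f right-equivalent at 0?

The Hessian of f at 0 has rank 0. Corank 2; j^3 = -(2*s + t)^3 is a perfect cube, so E-series; the 4-jet and mu = 6 give E_6.

E6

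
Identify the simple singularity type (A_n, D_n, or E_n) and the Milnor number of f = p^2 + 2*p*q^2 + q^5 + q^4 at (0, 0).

Type A_{4}, Milnor number mu = 4.

The Hessian of f at 0 has rank 1. Corank 1: A-series; mu = 4 gives A_4.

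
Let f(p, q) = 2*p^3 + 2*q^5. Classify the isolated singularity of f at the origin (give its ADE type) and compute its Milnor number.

Type E_{8}, Milnor number mu = 8.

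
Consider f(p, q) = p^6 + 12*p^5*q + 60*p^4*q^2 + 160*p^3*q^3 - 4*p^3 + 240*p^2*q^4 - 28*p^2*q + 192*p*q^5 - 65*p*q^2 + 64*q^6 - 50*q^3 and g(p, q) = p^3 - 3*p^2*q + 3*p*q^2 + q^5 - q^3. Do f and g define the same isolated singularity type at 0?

No.

The Hessian of f at 0 has rank 0. Corank 2; j^3 = -(p + 2*q)*(2*p + 5*q)^2 has shape L^2 M (L != M), so D-series; mu = 7 gives D_7. The Hessian of g at 0 has rank 0. Corank 2; j^3 = (p - q)^3 is a perfect cube, so E-series; the 5-jet and mu = 8 give E_8. f is D_7 but g is E_8, hence not right-equivalent.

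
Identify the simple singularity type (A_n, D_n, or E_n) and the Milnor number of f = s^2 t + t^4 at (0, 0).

The Hessian of f at 0 is [[0, 0], [0, 0]] with rank 0, so corank 2. A Groebner basis of the Jacobian ideal J(f) in C{s,t} is {s^3, s^2/4 + t^3, s*t}; counting standard monomials gives mu = 5. Corank 2; j^3 = s^2*t has shape L^2 M (L != M), so D-series; mu = 5 gives D_5.

Type D5, Milnor number mu = 5.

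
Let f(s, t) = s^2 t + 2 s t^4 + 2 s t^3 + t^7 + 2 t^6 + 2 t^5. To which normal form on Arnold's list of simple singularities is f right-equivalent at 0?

D_6

The Hessian of f at 0 has rank 0. Corank 2; j^3 = s^2*t has shape L^2 M (L != M), so D-series; mu = 6 gives D_6.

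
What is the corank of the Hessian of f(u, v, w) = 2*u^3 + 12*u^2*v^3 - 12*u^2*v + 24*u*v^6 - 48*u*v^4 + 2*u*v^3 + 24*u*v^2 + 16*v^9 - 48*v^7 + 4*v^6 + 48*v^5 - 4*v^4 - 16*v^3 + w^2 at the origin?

2

Hessian at 0 has rank 1.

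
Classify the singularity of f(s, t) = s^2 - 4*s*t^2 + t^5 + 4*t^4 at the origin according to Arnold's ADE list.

A4

The Hessian of f at 0 is [[2, 0], [0, 0]] with rank 1, so corank 1. A Groebner basis of the Jacobian ideal J(f) in C{s,t} is {s^2, -s/2 + t^2}; counting standard monomials gives mu = 4. Corank 1: A-series; mu = 4 gives A_4.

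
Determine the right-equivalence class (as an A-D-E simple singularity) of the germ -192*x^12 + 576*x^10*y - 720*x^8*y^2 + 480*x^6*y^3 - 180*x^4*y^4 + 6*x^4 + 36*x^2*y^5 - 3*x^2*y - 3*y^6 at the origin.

D_{7}

The Hessian of f at 0 is [[0, 0], [0, 0]] with rank 0, so corank 2. A Groebner basis of the Jacobian ideal J(f) in C{x,y} is {x^2/6 + y^5, x^3, x*y}; counting standard monomials gives mu = 7. Corank 2; j^3 = -3*x^2*y has shape L^2 M (L != M), so D-series; mu = 7 gives D_7.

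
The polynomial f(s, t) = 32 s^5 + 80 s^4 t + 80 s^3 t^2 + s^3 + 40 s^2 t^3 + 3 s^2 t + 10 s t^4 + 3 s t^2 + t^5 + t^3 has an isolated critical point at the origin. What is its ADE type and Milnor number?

Type E_{8}, Milnor number mu = 8.

The Hessian of f at 0 is [[0, 0], [0, 0]] with rank 0, so corank 2. A Groebner basis of the Jacobian ideal J(f) in C{s,t} is {t^5, s*t^3 + 7*t^4/8, s^2 + 2*s*t + t^2}; counting standard monomials gives mu = 8. Corank 2; j^3 = (s + t)^3 is a perfect cube, so E-series; the 5-jet and mu = 8 give E_8.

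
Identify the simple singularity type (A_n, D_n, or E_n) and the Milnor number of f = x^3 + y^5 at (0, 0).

Type E_{8}, Milnor number mu = 8.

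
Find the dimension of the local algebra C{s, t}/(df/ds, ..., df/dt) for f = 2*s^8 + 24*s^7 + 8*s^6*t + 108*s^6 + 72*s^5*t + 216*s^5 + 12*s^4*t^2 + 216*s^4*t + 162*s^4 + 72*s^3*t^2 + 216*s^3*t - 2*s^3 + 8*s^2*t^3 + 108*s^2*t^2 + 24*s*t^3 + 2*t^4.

The Hessian of f at 0 has rank 0. Corank 2; j^3 = -2*s^3 is a perfect cube, so E-series; the 4-jet and mu = 6 give E_6.

6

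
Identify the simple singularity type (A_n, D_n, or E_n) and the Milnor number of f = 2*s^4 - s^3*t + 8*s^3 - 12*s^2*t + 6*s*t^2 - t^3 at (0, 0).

The Hessian of f at 0 is [[0, 0], [0, 0]] with rank 0, so corank 2. A Groebner basis of the Jacobian ideal J(f) in C{s,t} is {768*s^2 - 768*s*t + t^4 + 8*t^3 + 192*t^2, s^3 + 12*s^2 - 12*s*t + 3*t^2, s^2*t + 24*s^2 - 24*s*t + 6*t^2, 32*s^2 + s*t^2 - 32*s*t - t^3/6 + 8*t^2}; counting standard monomials gives mu = 7. Corank 2; j^3 = (2*s - t)^3 is a perfect cube, so E-series; the 4-jet and mu = 7 give E_7.

Type E_7, Milnor number mu = 7.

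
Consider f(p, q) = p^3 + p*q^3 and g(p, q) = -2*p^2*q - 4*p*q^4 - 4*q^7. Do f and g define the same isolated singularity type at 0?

The Hessian of f at 0 has rank 0. Corank 2; j^3 = p^3 is a perfect cube, so E-series; the 4-jet and mu = 7 give E_7. The Hessian of g at 0 has rank 0. Corank 2; j^3 = -2*p^2*q has shape L^2 M (L != M), so D-series; mu = 8 gives D_8. f is E_7 but g is D_8, hence not right-equivalent.

No.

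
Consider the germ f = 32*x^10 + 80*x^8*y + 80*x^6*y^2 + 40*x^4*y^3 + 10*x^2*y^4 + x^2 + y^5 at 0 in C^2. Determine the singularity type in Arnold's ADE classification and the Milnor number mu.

Type A_{4}, Milnor number mu = 4.

The Hessian of f at 0 has rank 1. Corank 1: A-series; mu = 4 gives A_4.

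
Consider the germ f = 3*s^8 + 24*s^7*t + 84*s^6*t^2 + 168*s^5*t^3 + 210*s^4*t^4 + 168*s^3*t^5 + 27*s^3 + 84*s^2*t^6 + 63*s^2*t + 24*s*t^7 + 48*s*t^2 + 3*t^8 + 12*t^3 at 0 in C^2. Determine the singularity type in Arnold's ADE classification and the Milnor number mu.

Type D9, Milnor number mu = 9.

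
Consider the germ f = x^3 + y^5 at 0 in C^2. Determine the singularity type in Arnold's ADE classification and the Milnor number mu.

Type E_8, Milnor number mu = 8.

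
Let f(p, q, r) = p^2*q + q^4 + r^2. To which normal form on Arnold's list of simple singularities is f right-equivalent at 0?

D5

The Hessian of f at 0 has rank 1. Corank 2; j^3 = p^2*q has shape L^2 M (L != M), so D-series; mu = 5 gives D_5.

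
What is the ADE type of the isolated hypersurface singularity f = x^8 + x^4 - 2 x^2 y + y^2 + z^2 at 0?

The Hessian of f at 0 is [[0, 0, 0], [0, 2, 0], [0, 0, 2]] with rank 2, so corank 1. A Groebner basis of the Jacobian ideal J(f) in C{x,y,z} is {x*y^3, y^4, x^2 - y, z}; counting standard monomials gives mu = 7. Corank 1: A-series; mu = 7 gives A_7.

A7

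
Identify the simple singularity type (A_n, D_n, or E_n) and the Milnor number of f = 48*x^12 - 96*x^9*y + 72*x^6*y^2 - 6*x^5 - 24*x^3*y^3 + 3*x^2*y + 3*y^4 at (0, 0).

Type D5, Milnor number mu = 5.

The Hessian of f at 0 has rank 0. Corank 2; j^3 = 3*x^2*y has shape L^2 M (L != M), so D-series; mu = 5 gives D_5.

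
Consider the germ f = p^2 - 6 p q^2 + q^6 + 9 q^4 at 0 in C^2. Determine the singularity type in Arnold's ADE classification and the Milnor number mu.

The Hessian of f at 0 is [[2, 0], [0, 0]] with rank 1, so corank 1. A Groebner basis of the Jacobian ideal J(f) in C{p,q} is {p^3, p^2*q, -p/3 + q^2}; counting standard monomials gives mu = 5. Corank 1: A-series; mu = 5 gives A_5.

Type A5, Milnor number mu = 5.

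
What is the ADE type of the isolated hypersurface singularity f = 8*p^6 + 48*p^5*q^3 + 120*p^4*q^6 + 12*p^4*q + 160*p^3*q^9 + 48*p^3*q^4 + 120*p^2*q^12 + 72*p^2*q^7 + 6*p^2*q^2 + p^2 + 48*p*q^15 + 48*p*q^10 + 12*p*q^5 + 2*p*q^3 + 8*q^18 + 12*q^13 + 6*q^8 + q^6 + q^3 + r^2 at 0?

The Hessian of f at 0 is [[2, 0, 0], [0, 0, 0], [0, 0, 2]] with rank 2, so corank 1. A Groebner basis of the Jacobian ideal J(f) in C{p,q,r} is {q^2, p, r}; counting standard monomials gives mu = 2. Corank 1: A-series; mu = 2 gives A_2.

A_2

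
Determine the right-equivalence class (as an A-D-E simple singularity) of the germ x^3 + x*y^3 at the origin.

The Hessian of f at 0 has rank 0. Corank 2; j^3 = x^3 is a perfect cube, so E-series; the 4-jet and mu = 7 give E_7.

E_{7}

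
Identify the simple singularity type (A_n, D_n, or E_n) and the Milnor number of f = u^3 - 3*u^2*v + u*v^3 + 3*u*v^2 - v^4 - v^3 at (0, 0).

The Hessian of f at 0 has rank 0. Corank 2; j^3 = (u - v)^3 is a perfect cube, so E-series; the 4-jet and mu = 7 give E_7.

Type E_{7}, Milnor number mu = 7.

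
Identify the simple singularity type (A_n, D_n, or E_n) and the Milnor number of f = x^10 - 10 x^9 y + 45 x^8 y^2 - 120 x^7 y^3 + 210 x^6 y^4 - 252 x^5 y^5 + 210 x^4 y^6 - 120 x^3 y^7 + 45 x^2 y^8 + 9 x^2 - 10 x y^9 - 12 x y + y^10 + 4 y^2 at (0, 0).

Type A_9, Milnor number mu = 9.

The Hessian of f at 0 has rank 1. Corank 1: A-series; mu = 9 gives A_9.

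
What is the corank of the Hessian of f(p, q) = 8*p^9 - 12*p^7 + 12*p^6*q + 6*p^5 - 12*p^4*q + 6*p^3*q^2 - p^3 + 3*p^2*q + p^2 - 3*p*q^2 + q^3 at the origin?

Hessian at 0 has rank 1.

1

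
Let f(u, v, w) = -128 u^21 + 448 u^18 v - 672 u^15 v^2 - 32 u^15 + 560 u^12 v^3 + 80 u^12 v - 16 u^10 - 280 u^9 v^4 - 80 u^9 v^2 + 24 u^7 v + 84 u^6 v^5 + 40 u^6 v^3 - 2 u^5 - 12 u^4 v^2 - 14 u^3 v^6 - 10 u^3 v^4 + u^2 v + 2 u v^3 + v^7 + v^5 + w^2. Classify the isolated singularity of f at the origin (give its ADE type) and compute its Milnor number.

The Hessian of f at 0 is [[0, 0, 0], [0, 0, 0], [0, 0, 2]] with rank 1, so corank 2. A Groebner basis of the Jacobian ideal J(f) in C{u,v,w} is {u^2*v^2 + u^2/7 + u*v^2/7, u^3 - u^2/7 - u*v^2/7, u*v + v^3, w}; counting standard monomials gives mu = 8. Corank 2; j^3 = u^2*v has shape L^2 M (L != M), so D-series; mu = 8 gives D_8.

Type D_{8}, Milnor number mu = 8.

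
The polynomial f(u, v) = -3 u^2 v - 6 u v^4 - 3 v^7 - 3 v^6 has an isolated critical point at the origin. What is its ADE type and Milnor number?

Type D_7, Milnor number mu = 7.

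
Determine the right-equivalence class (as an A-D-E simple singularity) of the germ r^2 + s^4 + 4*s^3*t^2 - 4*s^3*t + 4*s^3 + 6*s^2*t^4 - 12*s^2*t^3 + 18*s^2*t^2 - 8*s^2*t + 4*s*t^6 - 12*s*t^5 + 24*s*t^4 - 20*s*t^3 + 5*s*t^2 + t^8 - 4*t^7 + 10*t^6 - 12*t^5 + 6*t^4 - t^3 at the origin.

D5

The Hessian of f at 0 has rank 1. Corank 2; j^3 = (s - t)*(2*s - t)^2 has shape L^2 M (L != M), so D-series; mu = 5 gives D_5.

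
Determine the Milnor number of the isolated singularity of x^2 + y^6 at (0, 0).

5

The Hessian of f at 0 has rank 1. Corank 1: A-series; mu = 5 gives A_5.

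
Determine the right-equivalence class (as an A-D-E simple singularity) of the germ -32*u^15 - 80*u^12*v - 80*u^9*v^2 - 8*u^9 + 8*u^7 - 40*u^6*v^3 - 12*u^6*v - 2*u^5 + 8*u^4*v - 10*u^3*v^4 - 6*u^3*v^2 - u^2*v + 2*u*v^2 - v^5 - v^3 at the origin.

D_6

The Hessian of f at 0 has rank 0. Corank 2; j^3 = -v*(u - v)^2 has shape L^2 M (L != M), so D-series; mu = 6 gives D_6.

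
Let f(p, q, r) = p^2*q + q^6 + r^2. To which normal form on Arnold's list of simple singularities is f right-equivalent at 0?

D_{7}

The Hessian of f at 0 is [[0, 0, 0], [0, 0, 0], [0, 0, 2]] with rank 1, so corank 2. A Groebner basis of the Jacobian ideal J(f) in C{p,q,r} is {p^2/6 + q^5, p^3, p*q, r}; counting standard monomials gives mu = 7. Corank 2; j^3 = p^2*q has shape L^2 M (L != M), so D-series; mu = 7 gives D_7.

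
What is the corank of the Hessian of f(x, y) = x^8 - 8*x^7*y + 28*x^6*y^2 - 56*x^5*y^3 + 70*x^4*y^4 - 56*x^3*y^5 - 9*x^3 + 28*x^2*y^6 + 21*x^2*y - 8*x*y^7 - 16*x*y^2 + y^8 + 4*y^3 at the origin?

2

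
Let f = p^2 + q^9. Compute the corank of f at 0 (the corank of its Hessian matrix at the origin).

Hessian at 0 has rank 1.

1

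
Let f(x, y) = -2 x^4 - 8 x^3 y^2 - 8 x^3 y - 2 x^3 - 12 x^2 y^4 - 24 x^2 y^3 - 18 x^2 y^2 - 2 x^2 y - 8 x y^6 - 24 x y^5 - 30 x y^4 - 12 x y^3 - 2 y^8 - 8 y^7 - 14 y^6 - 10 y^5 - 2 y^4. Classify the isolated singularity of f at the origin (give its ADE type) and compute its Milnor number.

Type D_5, Milnor number mu = 5.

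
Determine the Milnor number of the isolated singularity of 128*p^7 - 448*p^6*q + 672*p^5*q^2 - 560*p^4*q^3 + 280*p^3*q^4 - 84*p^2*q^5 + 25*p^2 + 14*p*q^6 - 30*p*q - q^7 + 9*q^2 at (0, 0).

The Hessian of f at 0 has rank 1. Corank 1: A-series; mu = 6 gives A_6.

6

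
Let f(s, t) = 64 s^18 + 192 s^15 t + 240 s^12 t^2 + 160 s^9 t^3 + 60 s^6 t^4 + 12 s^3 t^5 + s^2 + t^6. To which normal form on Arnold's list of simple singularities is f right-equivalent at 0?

The Hessian of f at 0 is [[2, 0], [0, 0]] with rank 1, so corank 1. A Groebner basis of the Jacobian ideal J(f) in C{s,t} is {t^5, s}; counting standard monomials gives mu = 5. Corank 1: A-series; mu = 5 gives A_5.

A5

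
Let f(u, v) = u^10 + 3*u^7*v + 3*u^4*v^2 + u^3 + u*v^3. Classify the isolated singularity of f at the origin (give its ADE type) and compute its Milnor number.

Type E_{7}, Milnor number mu = 7.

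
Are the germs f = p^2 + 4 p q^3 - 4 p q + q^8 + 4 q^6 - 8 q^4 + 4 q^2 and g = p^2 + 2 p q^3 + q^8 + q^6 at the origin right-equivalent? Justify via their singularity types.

Yes.

The Hessian of f at 0 is [[2, -4], [-4, 8]] with rank 1, so corank 1. A Groebner basis of the Jacobian ideal J(f) in C{p,q} is {p^3 - 12*p*q^2 - 8*p + 16*q, p^2*q - 4*p*q^2 - 2*p + 4*q, p/2 + q^3 - q}; counting standard monomials gives mu = 7. Corank 1: A-series; mu = 7 gives A_7. The Hessian of g at 0 is [[2, 0], [0, 0]] with rank 1, so corank 1. A Groebner basis of the Jacobian ideal J(g) in C{p,q} is {p^3, p^2*q, p + q^3}; counting standard monomials gives mu = 7. Corank 1: A-series; mu = 7 gives A_7. Both have type A_7, hence right-equivalent.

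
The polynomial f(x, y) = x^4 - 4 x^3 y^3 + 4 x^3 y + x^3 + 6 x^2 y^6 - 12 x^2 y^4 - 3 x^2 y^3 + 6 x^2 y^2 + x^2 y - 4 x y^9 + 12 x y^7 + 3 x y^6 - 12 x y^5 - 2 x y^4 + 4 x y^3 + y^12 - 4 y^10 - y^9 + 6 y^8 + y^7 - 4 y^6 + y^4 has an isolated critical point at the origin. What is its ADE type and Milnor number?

The Hessian of f at 0 is [[0, 0], [0, 0]] with rank 0, so corank 2. A Groebner basis of the Jacobian ideal J(f) in C{x,y} is {x*y^2, -x*y/4 + y^3, x^2 + x*y}; counting standard monomials gives mu = 5. Corank 2; j^3 = x^2*(x + y) has shape L^2 M (L != M), so D-series; mu = 5 gives D_5.

Type D_{5}, Milnor number mu = 5.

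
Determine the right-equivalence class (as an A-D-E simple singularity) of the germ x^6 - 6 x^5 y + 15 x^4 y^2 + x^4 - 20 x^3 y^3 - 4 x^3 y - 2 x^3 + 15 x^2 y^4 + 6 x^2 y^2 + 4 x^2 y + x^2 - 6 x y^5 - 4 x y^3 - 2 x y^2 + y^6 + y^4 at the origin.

A_{5}

The Hessian of f at 0 has rank 1. Corank 1: A-series; mu = 5 gives A_5.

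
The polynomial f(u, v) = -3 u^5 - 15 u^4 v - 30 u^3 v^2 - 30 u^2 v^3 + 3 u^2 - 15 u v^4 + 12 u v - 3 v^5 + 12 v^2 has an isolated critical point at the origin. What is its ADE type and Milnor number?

The Hessian of f at 0 is [[6, 12], [12, 24]] with rank 1, so corank 1. A Groebner basis of the Jacobian ideal J(f) in C{u,v} is {v^4, u + 2*v}; counting standard monomials gives mu = 4. Corank 1: A-series; mu = 4 gives A_4.

Type A_{4}, Milnor number mu = 4.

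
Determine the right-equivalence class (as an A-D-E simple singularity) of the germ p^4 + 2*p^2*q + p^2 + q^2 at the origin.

The Hessian of f at 0 has rank 2. Corank 0: nondegenerate Morse point, so A_1.

A_{1}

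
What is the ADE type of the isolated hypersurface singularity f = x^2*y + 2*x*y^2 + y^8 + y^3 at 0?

D9

The Hessian of f at 0 is [[0, 0], [0, 0]] with rank 0, so corank 2. A Groebner basis of the Jacobian ideal J(f) in C{x,y} is {x^2/8 + y^7 - y^2/8, x^3 + y^3, x*y + y^2}; counting standard monomials gives mu = 9. Corank 2; j^3 = y*(x + y)^2 has shape L^2 M (L != M), so D-series; mu = 9 gives D_9.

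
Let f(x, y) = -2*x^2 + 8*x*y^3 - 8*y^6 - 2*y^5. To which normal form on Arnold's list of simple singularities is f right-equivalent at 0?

A_{4}

The Hessian of f at 0 is [[-4, 0], [0, 0]] with rank 1, so corank 1. A Groebner basis of the Jacobian ideal J(f) in C{x,y} is {-x/2 + y^3, x^2, x*y}; counting standard monomials gives mu = 4. Corank 1: A-series; mu = 4 gives A_4.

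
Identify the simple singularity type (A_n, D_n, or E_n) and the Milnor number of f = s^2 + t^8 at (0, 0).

The Hessian of f at 0 is [[2, 0], [0, 0]] with rank 1, so corank 1. A Groebner basis of the Jacobian ideal J(f) in C{s,t} is {t^7, s}; counting standard monomials gives mu = 7. Corank 1: A-series; mu = 7 gives A_7.

Type A_{7}, Milnor number mu = 7.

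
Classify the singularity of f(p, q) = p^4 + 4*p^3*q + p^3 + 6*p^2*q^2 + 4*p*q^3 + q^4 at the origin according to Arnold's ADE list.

E6

The Hessian of f at 0 is [[0, 0], [0, 0]] with rank 0, so corank 2. A Groebner basis of the Jacobian ideal J(f) in C{p,q} is {q^4, p*q^2 + q^3/3, p^2}; counting standard monomials gives mu = 6. Corank 2; j^3 = p^3 is a perfect cube, so E-series; the 4-jet and mu = 6 give E_6.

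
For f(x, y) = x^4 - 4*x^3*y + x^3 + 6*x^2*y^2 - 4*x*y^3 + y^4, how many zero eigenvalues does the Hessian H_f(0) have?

2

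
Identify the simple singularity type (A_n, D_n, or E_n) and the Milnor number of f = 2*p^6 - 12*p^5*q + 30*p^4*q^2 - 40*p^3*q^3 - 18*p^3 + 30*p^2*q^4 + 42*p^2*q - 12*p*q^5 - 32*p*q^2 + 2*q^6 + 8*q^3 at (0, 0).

Type D_7, Milnor number mu = 7.

The Hessian of f at 0 is [[0, 0], [0, 0]] with rank 0, so corank 2. A Groebner basis of the Jacobian ideal J(f) in C{p,q} is {243*p*q/2 + q^5 - 81*q^2, p*q^2 - 2*q^3/3, p^2 - 5*p*q/3 + 2*q^2/3}; counting standard monomials gives mu = 7. Corank 2; j^3 = -2*(p - q)*(3*p - 2*q)^2 has shape L^2 M (L != M), so D-series; mu = 7 gives D_7.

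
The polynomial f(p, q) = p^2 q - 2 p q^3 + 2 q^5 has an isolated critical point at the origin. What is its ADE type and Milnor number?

The Hessian of f at 0 is [[0, 0], [0, 0]] with rank 0, so corank 2. A Groebner basis of the Jacobian ideal J(f) in C{p,q} is {p^3, p^2*q, p^2/4 + p*q^2, -p*q + q^3}; counting standard monomials gives mu = 6. Corank 2; j^3 = p^2*q has shape L^2 M (L != M), so D-series; mu = 6 gives D_6.

Type D_{6}, Milnor number mu = 6.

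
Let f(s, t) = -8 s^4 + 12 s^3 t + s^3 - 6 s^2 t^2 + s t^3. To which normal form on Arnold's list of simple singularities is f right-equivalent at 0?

E_7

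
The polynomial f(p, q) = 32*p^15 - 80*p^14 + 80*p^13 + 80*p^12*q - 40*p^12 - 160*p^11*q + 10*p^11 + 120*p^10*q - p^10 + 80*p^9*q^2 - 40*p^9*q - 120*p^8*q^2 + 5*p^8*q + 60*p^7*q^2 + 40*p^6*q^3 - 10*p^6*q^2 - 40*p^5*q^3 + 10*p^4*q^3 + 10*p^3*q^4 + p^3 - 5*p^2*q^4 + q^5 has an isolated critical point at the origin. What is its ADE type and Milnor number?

Type E_8, Milnor number mu = 8.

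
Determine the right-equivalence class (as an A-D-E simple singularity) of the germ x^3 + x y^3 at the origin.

E_7

The Hessian of f at 0 is [[0, 0], [0, 0]] with rank 0, so corank 2. A Groebner basis of the Jacobian ideal J(f) in C{x,y} is {x^3, x*y^2, 3*x^2 + y^3}; counting standard monomials gives mu = 7. Corank 2; j^3 = x^3 is a perfect cube, so E-series; the 4-jet and mu = 7 give E_7.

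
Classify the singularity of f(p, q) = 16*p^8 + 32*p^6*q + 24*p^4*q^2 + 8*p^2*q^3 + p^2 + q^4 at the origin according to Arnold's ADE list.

The Hessian of f at 0 has rank 1. Corank 1: A-series; mu = 3 gives A_3.

A_3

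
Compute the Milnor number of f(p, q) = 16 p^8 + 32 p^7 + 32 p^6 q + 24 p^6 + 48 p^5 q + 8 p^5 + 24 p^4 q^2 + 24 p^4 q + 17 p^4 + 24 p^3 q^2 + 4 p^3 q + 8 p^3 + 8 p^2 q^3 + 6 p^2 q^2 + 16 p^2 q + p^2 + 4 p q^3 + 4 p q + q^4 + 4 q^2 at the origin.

The Hessian of f at 0 has rank 1. Corank 1: A-series; mu = 3 gives A_3.

3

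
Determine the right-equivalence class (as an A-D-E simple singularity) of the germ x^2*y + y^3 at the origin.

The Hessian of f at 0 is [[0, 0], [0, 0]] with rank 0, so corank 2. A Groebner basis of the Jacobian ideal J(f) in C{x,y} is {y^3, x^2 + 3*y^2, x*y}; counting standard monomials gives mu = 4. Corank 2; j^3 = y*(x^2 + y^2) splits into three distinct lines over C (the quadratic factor has nonzero discriminant), so D_4.

D4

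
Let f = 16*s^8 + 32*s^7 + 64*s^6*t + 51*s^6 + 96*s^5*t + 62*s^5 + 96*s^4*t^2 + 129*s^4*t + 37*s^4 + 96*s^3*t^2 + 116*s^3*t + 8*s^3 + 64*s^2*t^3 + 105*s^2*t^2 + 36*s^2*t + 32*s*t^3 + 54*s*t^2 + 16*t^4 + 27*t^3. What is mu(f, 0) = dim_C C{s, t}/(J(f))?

6

The Hessian of f at 0 has rank 0. Corank 2; j^3 = (2*s + 3*t)^3 is a perfect cube, so E-series; the 4-jet and mu = 6 give E_6.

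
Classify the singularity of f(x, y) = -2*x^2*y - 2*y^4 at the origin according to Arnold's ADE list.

D_5

The Hessian of f at 0 has rank 0. Corank 2; j^3 = -2*x^2*y has shape L^2 M (L != M), so D-series; mu = 5 gives D_5.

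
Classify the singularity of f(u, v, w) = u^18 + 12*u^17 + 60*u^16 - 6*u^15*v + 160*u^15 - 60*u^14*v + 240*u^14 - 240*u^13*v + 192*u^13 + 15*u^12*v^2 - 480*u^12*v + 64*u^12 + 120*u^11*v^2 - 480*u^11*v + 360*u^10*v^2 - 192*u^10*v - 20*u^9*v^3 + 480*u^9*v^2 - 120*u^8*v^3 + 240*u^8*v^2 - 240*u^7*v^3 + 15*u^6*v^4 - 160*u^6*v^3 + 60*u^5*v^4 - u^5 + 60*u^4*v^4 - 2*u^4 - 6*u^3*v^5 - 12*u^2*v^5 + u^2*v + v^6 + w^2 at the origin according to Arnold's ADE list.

The Hessian of f at 0 has rank 1. Corank 2; j^3 = u^2*v has shape L^2 M (L != M), so D-series; mu = 7 gives D_7.

D_{7}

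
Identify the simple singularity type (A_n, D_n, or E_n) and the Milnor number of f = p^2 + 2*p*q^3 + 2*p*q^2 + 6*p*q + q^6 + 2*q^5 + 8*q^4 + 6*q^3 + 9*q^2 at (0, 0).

Type A3, Milnor number mu = 3.

The Hessian of f at 0 is [[2, 6], [6, 18]] with rank 1, so corank 1. A Groebner basis of the Jacobian ideal J(f) in C{p,q} is {p^2 + 9*p + 27*q, p*q - 3*p - 9*q, p + q^2 + 3*q}; counting standard monomials gives mu = 3. Corank 1: A-series; mu = 3 gives A_3.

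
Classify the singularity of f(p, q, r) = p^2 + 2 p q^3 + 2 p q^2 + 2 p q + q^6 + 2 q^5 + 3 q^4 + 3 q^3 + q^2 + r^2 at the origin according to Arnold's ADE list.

A2

The Hessian of f at 0 has rank 2. Corank 1: A-series; mu = 2 gives A_2.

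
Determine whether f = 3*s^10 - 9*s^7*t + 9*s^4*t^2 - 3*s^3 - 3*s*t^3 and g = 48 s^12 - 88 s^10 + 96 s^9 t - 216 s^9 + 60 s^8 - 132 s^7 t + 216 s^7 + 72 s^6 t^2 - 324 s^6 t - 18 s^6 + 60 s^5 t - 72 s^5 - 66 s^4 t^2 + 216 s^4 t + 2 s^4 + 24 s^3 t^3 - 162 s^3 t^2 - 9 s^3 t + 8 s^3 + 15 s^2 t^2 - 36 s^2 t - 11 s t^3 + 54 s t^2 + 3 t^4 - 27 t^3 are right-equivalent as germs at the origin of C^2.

Yes.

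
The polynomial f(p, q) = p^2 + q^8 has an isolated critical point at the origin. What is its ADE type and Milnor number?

Type A_7, Milnor number mu = 7.

The Hessian of f at 0 has rank 1. Corank 1: A-series; mu = 7 gives A_7.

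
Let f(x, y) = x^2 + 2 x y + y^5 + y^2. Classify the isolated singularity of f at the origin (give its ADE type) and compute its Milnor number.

The Hessian of f at 0 has rank 1. Corank 1: A-series; mu = 4 gives A_4.

Type A_4, Milnor number mu = 4.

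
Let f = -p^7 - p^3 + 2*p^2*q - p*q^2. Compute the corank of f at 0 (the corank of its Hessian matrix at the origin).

2

The Hessian at 0 is [[0, 0], [0, 0]] of rank 0; hence corank 2.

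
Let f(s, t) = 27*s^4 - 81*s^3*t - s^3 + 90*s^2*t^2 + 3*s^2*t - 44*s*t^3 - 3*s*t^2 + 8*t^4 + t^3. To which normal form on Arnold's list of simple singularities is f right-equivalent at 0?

The Hessian of f at 0 is [[0, 0], [0, 0]] with rank 0, so corank 2. A Groebner basis of the Jacobian ideal J(f) in C{s,t} is {s^2/3 - 2*s*t/3 + t^4 - t^3/9 + t^2/3, s^3 - 5*s^2/3 + 10*s*t/3 - 4*t^3/9 - 5*t^2/3, s^2*t - 11*s^2/9 + 22*s*t/9 - 16*t^3/27 - 11*t^2/9, -2*s^2/3 + s*t^2 + 4*s*t/3 - 7*t^3/9 - 2*t^2/3}; counting standard monomials gives mu = 7. Corank 2; j^3 = -(s - t)^3 is a perfect cube, so E-series; the 4-jet and mu = 7 give E_7.

E_7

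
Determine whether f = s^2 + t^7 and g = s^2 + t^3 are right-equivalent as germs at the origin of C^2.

No.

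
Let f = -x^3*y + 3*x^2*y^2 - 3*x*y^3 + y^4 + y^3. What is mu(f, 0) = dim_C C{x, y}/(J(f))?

7

The Hessian of f at 0 is [[0, 0], [0, 0]] with rank 0, so corank 2. A Groebner basis of the Jacobian ideal J(f) in C{x,y} is {x^3 - 3*x*y^2 - 3*y^2, x^2*y - 2*x*y^2, y^3}; counting standard monomials gives mu = 7. Corank 2; j^3 = y^3 is a perfect cube, so E-series; the 4-jet and mu = 7 give E_7.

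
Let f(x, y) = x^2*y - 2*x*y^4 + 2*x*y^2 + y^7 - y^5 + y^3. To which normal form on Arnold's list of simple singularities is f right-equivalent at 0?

D6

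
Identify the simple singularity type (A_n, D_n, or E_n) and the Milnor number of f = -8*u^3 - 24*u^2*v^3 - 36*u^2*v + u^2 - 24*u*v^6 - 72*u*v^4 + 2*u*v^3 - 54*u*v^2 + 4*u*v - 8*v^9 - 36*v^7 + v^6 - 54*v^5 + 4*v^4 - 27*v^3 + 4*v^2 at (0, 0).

The Hessian of f at 0 is [[2, 4], [4, 8]] with rank 1, so corank 1. A Groebner basis of the Jacobian ideal J(f) in C{u,v} is {v^2, u + 2*v}; counting standard monomials gives mu = 2. Corank 1: A-series; mu = 2 gives A_2.

Type A_2, Milnor number mu = 2.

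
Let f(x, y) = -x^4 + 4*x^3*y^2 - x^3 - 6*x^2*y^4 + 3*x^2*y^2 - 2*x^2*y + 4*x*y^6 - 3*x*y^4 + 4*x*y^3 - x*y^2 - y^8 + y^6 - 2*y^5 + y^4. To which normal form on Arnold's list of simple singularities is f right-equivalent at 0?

The Hessian of f at 0 has rank 0. Corank 2; j^3 = -x*(x + y)^2 has shape L^2 M (L != M), so D-series; mu = 5 gives D_5.

D_5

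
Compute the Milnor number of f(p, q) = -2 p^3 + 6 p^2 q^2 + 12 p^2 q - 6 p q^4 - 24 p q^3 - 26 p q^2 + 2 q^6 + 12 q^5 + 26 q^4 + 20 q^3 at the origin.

The Hessian of f at 0 has rank 0. Corank 2; j^3 = -2*(p - 2*q)*(p^2 - 4*p*q + 5*q^2) splits into three distinct lines over C (the quadratic factor has nonzero discriminant), so D_4.

4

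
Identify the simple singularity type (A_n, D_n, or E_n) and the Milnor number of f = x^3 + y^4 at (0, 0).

The Hessian of f at 0 has rank 0. Corank 2; j^3 = x^3 is a perfect cube, so E-series; the 4-jet and mu = 6 give E_6.

Type E6, Milnor number mu = 6.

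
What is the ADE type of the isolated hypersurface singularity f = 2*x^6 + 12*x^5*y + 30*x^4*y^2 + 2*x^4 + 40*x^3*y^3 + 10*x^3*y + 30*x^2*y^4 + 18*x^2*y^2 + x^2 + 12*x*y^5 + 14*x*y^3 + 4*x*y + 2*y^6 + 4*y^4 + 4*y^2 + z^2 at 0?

A5

The Hessian of f at 0 is [[2, 4, 0], [4, 8, 0], [0, 0, 2]] with rank 2, so corank 1. A Groebner basis of the Jacobian ideal J(f) in C{x,y,z} is {x*y^2 + 2*x + 4*y, -x + y^3 - 2*y, x^2 + 4*x*y + 4*y^2, z}; counting standard monomials gives mu = 5. Corank 1: A-series; mu = 5 gives A_5.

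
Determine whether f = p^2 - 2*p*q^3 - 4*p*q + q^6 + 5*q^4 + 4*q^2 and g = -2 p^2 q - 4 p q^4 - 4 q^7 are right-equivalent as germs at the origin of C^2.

The Hessian of f at 0 has rank 1. Corank 1: A-series; mu = 3 gives A_3. The Hessian of g at 0 has rank 0. Corank 2; j^3 = -2*p^2*q has shape L^2 M (L != M), so D-series; mu = 8 gives D_8. f is A_3 but g is D_8, hence not right-equivalent.

No.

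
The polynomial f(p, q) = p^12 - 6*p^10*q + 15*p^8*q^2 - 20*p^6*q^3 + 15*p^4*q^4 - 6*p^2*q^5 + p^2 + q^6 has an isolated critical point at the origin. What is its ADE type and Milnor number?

The Hessian of f at 0 has rank 1. Corank 1: A-series; mu = 5 gives A_5.

Type A_{5}, Milnor number mu = 5.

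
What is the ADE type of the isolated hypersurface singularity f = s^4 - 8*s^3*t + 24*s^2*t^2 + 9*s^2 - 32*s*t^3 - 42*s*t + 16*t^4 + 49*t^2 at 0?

A_{3}

The Hessian of f at 0 is [[18, -42], [-42, 98]] with rank 1, so corank 1. A Groebner basis of the Jacobian ideal J(f) in C{s,t} is {t^3, s - 7*t/3}; counting standard monomials gives mu = 3. Corank 1: A-series; mu = 3 gives A_3.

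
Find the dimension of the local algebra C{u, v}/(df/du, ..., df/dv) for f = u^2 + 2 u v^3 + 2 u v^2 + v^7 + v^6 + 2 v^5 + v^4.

The Hessian of f at 0 has rank 1. Corank 1: A-series; mu = 6 gives A_6.

6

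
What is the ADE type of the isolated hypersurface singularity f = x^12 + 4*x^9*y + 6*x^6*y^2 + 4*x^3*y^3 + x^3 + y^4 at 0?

E6

The Hessian of f at 0 has rank 0. Corank 2; j^3 = x^3 is a perfect cube, so E-series; the 4-jet and mu = 6 give E_6.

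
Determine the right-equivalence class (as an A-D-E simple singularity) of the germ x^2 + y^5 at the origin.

A_{4}

The Hessian of f at 0 has rank 1. Corank 1: A-series; mu = 4 gives A_4.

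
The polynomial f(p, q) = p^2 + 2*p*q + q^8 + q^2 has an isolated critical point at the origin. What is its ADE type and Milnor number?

Type A7, Milnor number mu = 7.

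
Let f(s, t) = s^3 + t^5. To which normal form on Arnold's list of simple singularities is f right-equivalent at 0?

E_8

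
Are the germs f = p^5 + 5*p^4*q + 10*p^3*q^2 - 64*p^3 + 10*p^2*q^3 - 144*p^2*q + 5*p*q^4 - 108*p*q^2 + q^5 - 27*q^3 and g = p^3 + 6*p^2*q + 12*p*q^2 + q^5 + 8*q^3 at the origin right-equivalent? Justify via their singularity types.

Yes.

The Hessian of f at 0 has rank 0. Corank 2; j^3 = -(4*p + 3*q)^3 is a perfect cube, so E-series; the 5-jet and mu = 8 give E_8. The Hessian of g at 0 has rank 0. Corank 2; j^3 = (p + 2*q)^3 is a perfect cube, so E-series; the 5-jet and mu = 8 give E_8. Both have type E_8, hence right-equivalent.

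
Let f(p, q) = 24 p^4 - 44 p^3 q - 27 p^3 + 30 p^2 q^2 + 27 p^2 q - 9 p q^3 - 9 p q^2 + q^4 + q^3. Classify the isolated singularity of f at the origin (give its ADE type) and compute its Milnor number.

Type E7, Milnor number mu = 7.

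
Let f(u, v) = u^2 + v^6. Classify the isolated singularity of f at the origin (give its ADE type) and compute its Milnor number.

The Hessian of f at 0 has rank 1. Corank 1: A-series; mu = 5 gives A_5.

Type A_{5}, Milnor number mu = 5.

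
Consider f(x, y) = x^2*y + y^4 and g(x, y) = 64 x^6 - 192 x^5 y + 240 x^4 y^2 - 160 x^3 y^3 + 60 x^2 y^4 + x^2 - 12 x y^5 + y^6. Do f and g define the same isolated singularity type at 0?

No.

The Hessian of f at 0 is [[0, 0], [0, 0]] with rank 0, so corank 2. A Groebner basis of the Jacobian ideal J(f) in C{x,y} is {x^3, x^2/4 + y^3, x*y}; counting standard monomials gives mu = 5. Corank 2; j^3 = x^2*y has shape L^2 M (L != M), so D-series; mu = 5 gives D_5. The Hessian of g at 0 is [[2, 0], [0, 0]] with rank 1, so corank 1. A Groebner basis of the Jacobian ideal J(g) in C{x,y} is {y^5, x}; counting standard monomials gives mu = 5. Corank 1: A-series; mu = 5 gives A_5. f is D_5 but g is A_5, hence not right-equivalent.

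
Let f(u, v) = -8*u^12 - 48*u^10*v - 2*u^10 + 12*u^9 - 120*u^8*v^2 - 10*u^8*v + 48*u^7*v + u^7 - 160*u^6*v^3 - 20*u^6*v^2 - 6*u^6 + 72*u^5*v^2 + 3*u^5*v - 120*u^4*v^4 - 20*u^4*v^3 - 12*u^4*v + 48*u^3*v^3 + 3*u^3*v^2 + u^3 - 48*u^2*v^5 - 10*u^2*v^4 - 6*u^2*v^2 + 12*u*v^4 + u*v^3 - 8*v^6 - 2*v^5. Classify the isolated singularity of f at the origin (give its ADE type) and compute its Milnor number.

Type E7, Milnor number mu = 7.

The Hessian of f at 0 is [[0, 0], [0, 0]] with rank 0, so corank 2. A Groebner basis of the Jacobian ideal J(f) in C{u,v} is {-u^2/4 + v^4 - v^3/12, u^3, u^2*v + u^2/12 + v^3/36, -u^2/2 + u*v^2 - v^3/6}; counting standard monomials gives mu = 7. Corank 2; j^3 = u^3 is a perfect cube, so E-series; the 4-jet and mu = 7 give E_7.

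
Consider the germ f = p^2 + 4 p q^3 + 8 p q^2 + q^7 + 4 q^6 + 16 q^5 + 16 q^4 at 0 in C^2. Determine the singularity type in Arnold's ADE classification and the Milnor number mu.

The Hessian of f at 0 is [[2, 0], [0, 0]] with rank 1, so corank 1. A Groebner basis of the Jacobian ideal J(f) in C{p,q} is {p^3, p^2*q - p^2 - 8*p*q + 16*p + 64*q^2, p^2/8 + p*q^2 - p*q + 2*p + 8*q^2, p/2 + q^3 + 2*q^2}; counting standard monomials gives mu = 6. Corank 1: A-series; mu = 6 gives A_6.

Type A6, Milnor number mu = 6.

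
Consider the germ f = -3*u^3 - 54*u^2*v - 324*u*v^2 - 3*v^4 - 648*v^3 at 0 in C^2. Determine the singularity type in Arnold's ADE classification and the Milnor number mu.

Type E_6, Milnor number mu = 6.

The Hessian of f at 0 is [[0, 0], [0, 0]] with rank 0, so corank 2. A Groebner basis of the Jacobian ideal J(f) in C{u,v} is {v^3, u^2 + 12*u*v + 36*v^2}; counting standard monomials gives mu = 6. Corank 2; j^3 = -3*(u + 6*v)^3 is a perfect cube, so E-series; the 4-jet and mu = 6 give E_6.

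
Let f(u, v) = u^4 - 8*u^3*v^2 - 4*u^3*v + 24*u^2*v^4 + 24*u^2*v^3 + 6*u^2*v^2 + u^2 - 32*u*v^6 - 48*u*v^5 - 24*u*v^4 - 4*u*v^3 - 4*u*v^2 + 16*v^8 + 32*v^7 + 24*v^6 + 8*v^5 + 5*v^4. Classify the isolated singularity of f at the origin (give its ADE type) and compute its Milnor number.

Type A_3, Milnor number mu = 3.

The Hessian of f at 0 has rank 1. Corank 1: A-series; mu = 3 gives A_3.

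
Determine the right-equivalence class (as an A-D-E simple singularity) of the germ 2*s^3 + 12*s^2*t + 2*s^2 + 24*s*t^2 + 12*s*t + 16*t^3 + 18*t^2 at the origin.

A_2

The Hessian of f at 0 has rank 1. Corank 1: A-series; mu = 2 gives A_2.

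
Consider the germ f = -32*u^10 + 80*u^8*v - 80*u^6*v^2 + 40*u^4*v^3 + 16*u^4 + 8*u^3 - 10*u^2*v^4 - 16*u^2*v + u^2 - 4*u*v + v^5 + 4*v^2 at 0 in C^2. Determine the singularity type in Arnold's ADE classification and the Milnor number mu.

Type A4, Milnor number mu = 4.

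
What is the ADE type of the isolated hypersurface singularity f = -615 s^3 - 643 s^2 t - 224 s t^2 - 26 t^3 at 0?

The Hessian of f at 0 has rank 0. Corank 2; j^3 = -(3*s + t)*(205*s^2 + 146*s*t + 26*t^2) splits into three distinct lines over C (the quadratic factor has nonzero discriminant), so D_4.

D4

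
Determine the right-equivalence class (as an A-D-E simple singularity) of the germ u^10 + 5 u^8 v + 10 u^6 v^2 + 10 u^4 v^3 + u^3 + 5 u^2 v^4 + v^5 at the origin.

The Hessian of f at 0 has rank 0. Corank 2; j^3 = u^3 is a perfect cube, so E-series; the 5-jet and mu = 8 give E_8.

E8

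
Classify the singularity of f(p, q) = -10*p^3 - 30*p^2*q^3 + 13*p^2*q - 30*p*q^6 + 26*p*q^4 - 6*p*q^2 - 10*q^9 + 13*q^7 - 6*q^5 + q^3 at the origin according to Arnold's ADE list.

The Hessian of f at 0 has rank 0. Corank 2; j^3 = -(2*p - q)*(5*p^2 - 4*p*q + q^2) splits into three distinct lines over C (the quadratic factor has nonzero discriminant), so D_4.

D_{4}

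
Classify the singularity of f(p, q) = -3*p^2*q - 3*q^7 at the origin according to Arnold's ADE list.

D8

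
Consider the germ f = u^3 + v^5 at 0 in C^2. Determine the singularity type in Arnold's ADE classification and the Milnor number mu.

Type E8, Milnor number mu = 8.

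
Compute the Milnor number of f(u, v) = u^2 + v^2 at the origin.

The Hessian of f at 0 has rank 2. Corank 0: nondegenerate Morse point, so A_1.

1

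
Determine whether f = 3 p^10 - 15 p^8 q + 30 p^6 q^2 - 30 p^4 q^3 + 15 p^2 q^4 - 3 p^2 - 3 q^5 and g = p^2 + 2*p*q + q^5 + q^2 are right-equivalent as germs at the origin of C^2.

Yes.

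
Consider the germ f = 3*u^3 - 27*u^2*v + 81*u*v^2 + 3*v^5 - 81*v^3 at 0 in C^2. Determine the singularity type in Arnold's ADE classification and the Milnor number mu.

Type E_{8}, Milnor number mu = 8.

The Hessian of f at 0 has rank 0. Corank 2; j^3 = 3*(u - 3*v)^3 is a perfect cube, so E-series; the 5-jet and mu = 8 give E_8.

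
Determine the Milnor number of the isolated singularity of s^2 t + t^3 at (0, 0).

The Hessian of f at 0 has rank 0. Corank 2; j^3 = t*(s^2 + t^2) splits into three distinct lines over C (the quadratic factor has nonzero discriminant), so D_4.

4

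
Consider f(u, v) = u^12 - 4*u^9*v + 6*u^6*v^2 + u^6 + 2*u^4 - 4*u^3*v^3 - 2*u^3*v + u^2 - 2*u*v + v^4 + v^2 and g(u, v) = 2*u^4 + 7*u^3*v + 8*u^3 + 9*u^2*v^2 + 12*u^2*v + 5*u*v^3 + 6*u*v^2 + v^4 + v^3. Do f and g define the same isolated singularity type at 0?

No.

The Hessian of f at 0 has rank 1. Corank 1: A-series; mu = 3 gives A_3. The Hessian of g at 0 has rank 0. Corank 2; j^3 = (2*u + v)^3 is a perfect cube, so E-series; the 4-jet and mu = 7 give E_7. f is A_3 but g is E_7, hence not right-equivalent.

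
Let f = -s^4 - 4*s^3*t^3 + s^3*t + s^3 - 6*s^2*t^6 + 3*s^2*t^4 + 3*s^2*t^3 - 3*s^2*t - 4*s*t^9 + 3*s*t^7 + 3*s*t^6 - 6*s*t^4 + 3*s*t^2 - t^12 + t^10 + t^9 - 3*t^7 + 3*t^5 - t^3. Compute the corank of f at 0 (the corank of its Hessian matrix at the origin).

2

Hessian at 0 has rank 0.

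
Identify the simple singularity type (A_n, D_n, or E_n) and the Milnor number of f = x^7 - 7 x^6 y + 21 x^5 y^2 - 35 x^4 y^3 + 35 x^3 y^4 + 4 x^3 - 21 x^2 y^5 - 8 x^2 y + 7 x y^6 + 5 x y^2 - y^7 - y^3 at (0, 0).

Type D_{8}, Milnor number mu = 8.

The Hessian of f at 0 has rank 0. Corank 2; j^3 = (x - y)*(2*x - y)^2 has shape L^2 M (L != M), so D-series; mu = 8 gives D_8.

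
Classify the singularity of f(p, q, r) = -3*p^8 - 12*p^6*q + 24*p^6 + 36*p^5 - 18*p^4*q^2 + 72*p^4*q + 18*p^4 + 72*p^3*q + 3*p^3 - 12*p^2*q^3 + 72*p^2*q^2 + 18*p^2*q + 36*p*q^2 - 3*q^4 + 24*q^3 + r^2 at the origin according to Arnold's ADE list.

E_{6}

The Hessian of f at 0 is [[0, 0, 0], [0, 0, 0], [0, 0, 2]] with rank 1, so corank 2. A Groebner basis of the Jacobian ideal J(f) in C{p,q,r} is {p^3 + 3*p^2/4 + 3*p*q + 3*q^2, p^2*q - p^2/4 - p*q - q^2, p^2/16 + p*q^2 + p*q/4 + q^2/4, q^3, r}; counting standard monomials gives mu = 6. Corank 2; j^3 = 3*(p + 2*q)^3 is a perfect cube, so E-series; the 4-jet and mu = 6 give E_6.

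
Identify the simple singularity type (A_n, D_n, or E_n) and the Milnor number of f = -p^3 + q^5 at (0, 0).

The Hessian of f at 0 has rank 0. Corank 2; j^3 = -p^3 is a perfect cube, so E-series; the 5-jet and mu = 8 give E_8.

Type E_{8}, Milnor number mu = 8.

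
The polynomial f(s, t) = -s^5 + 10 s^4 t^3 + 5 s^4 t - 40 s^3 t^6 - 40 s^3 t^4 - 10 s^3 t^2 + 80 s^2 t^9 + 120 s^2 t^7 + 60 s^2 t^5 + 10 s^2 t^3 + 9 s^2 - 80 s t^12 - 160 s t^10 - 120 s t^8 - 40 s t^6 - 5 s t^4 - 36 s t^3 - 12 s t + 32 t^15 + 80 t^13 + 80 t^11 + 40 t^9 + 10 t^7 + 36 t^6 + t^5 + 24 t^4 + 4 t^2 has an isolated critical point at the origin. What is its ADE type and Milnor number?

Type A4, Milnor number mu = 4.

The Hessian of f at 0 is [[18, -12], [-12, 8]] with rank 1, so corank 1. A Groebner basis of the Jacobian ideal J(f) in C{s,t} is {-s/2 + t^3 + t/3, s^2 - 4*t^2/9, s*t - 2*t^2/3}; counting standard monomials gives mu = 4. Corank 1: A-series; mu = 4 gives A_4.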